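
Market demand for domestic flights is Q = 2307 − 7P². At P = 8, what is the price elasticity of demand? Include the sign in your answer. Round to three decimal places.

-0.482

At P = 8, Q = 1859.
dQ/dP = −14P = -112.
ε = (dQ/dP)(P/Q) = (-112)(8/1859).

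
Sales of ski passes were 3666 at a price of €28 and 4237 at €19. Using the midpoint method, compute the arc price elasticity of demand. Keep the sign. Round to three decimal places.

ΔQ = 4237 − 3666 = 571; ΔP = 19 − 28 = -9.
Midpoints: P̄ = 23.50, Q̄ = 3951.5.
ε = (ΔQ/ΔP)(P̄/Q̄) = (571/-9)(23.50/3951.5).

-0.377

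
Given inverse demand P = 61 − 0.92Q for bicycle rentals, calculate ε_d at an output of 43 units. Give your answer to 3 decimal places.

-0.542

At Q = 43, P = 61 − 0.92(43) = 21.44.
dP/dQ = −0.92, so dQ/dP = 1/(−0.92) = -1.087.
ε = (dQ/dP)(P/Q) = (-1.087)(21.44/43).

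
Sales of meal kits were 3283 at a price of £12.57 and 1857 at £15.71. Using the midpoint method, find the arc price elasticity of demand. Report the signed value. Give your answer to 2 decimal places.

-2.50

ΔQ = 1857 − 3283 = -1426; ΔP = 15.71 − 12.57 = 3.14.
Midpoints: P̄ = 14.14, Q̄ = 2570.0.
ε = (ΔQ/ΔP)(P̄/Q̄) = (-1426/3.14)(14.14/2570.0).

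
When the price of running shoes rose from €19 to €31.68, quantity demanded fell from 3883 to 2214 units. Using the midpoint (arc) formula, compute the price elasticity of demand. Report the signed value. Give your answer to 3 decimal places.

ΔQ = 2214 − 3883 = -1669; ΔP = 31.68 − 19 = 12.68.
Midpoints: P̄ = 25.34, Q̄ = 3048.5.
ε = (ΔQ/ΔP)(P̄/Q̄) = (-1669/12.68)(25.34/3048.5).

-1.094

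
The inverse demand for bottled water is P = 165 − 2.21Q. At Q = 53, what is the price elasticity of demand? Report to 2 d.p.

-0.41

At Q = 53, P = 165 − 2.21(53) = 47.87.
dP/dQ = −2.21, so dQ/dP = 1/(−2.21) = -0.452.
ε = (dQ/dP)(P/Q) = (-0.452)(47.87/53).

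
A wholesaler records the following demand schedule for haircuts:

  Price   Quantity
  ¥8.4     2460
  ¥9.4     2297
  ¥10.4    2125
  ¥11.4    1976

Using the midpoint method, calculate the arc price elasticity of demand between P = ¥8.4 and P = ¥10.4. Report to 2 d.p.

-0.69

At P = 8.4, Q = 2460; at P = 10.4, Q = 2125.
ΔQ = -335, ΔP = 2.0. Midpoints: P̄ = 9.40, Q̄ = 2292.5.
ε = (ΔQ/ΔP)(P̄/Q̄) = (-335/2.0)(9.40/2292.5).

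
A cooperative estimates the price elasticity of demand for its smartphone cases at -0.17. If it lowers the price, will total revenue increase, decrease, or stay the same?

|ε| = 0.17 < 1, so demand is inelastic. A price cut therefore reduces total revenue.

decrease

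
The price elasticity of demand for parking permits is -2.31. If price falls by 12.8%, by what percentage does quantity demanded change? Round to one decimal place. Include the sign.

%ΔQ ≈ ε × %ΔP = (-2.31)(-12.8%) = 29.57%.

29.6%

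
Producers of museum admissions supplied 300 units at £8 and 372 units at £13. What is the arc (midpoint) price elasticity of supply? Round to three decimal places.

0.450

ΔQ = 372 − 300 = 72; ΔP = 13 − 8 = 5.
Midpoints: P̄ = 10.50, Q̄ = 336.0.
ε_s = (ΔQ/ΔP)(P̄/Q̄) = (72/5)(10.50/336.0).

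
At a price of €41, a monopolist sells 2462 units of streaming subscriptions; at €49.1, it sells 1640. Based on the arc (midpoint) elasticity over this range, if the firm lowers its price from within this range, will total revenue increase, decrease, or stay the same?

increase

Arc ε = (-822/8.1)(45.05/2051.0) ≈ -2.229.
|ε| = 2.23 > 1, so demand is elastic. A price cut therefore raises total revenue.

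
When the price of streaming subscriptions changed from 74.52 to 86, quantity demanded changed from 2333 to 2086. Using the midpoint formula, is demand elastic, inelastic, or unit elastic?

inelastic

Arc ε ≈ -0.782.
|ε| = 0.78 < 1.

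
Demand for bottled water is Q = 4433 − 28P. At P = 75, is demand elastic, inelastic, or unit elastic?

inelastic

Q = 2333, dQ/dP = -28.
ε = (dQ/dP)(P/Q) ≈ -0.900.
|ε| = 0.90 < 1.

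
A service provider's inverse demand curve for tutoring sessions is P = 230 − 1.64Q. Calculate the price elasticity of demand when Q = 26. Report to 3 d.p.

-4.394

At Q = 26, P = 230 − 1.64(26) = 187.36.
dP/dQ = −1.64, so dQ/dP = 1/(−1.64) = -0.610.
ε = (dQ/dP)(P/Q) = (-0.610)(187.36/26).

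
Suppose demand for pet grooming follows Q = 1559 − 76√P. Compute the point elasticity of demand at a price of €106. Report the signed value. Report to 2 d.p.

-0.50

At P = 106, Q = 776.532.
dQ/dP = −76/(2√P) = -3.691.
ε = (dQ/dP)(P/Q) = (-3.691)(106/776.532).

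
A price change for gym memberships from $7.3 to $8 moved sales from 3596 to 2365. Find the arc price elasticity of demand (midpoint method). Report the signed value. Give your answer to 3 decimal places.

-4.514

ΔQ = 2365 − 3596 = -1231; ΔP = 8 − 7.3 = 0.7.
Midpoints: P̄ = 7.65, Q̄ = 2980.5.
ε = (ΔQ/ΔP)(P̄/Q̄) = (-1231/0.7)(7.65/2980.5).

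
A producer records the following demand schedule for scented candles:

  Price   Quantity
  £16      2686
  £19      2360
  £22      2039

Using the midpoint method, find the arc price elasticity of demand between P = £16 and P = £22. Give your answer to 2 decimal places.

At P = 16, Q = 2686; at P = 22, Q = 2039.
ΔQ = -647, ΔP = 6. Midpoints: P̄ = 19.00, Q̄ = 2362.5.
ε = (ΔQ/ΔP)(P̄/Q̄) = (-647/6)(19.00/2362.5).

-0.87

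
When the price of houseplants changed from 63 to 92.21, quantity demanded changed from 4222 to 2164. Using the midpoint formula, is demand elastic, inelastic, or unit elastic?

Arc ε ≈ -1.712.
|ε| = 1.71 > 1.

elastic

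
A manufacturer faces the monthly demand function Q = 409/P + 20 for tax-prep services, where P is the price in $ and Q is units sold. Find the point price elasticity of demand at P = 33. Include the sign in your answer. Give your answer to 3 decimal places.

At P = 33, Q = 32.394.
dQ/dP = −409/P² = -0.376.
ε = (dQ/dP)(P/Q) = (-0.376)(33/32.394).

-0.383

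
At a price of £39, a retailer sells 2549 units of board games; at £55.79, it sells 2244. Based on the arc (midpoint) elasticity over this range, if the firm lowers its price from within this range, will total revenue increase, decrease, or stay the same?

decrease

Arc ε = (-305/16.79)(47.39/2396.5) ≈ -0.359.
|ε| = 0.36 < 1, so demand is inelastic. A price cut therefore reduces total revenue.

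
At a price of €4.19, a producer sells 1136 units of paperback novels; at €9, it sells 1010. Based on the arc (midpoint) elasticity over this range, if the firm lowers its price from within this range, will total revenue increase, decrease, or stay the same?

Arc ε = (-126/4.81)(6.60/1073.0) ≈ -0.161.
|ε| = 0.16 < 1, so demand is inelastic. A price cut therefore reduces total revenue.

decrease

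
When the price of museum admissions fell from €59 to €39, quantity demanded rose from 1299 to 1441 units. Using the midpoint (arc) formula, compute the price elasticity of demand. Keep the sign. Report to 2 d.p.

-0.25

ΔQ = 1441 − 1299 = 142; ΔP = 39 − 59 = -20.
Midpoints: P̄ = 49.00, Q̄ = 1370.0.
ε = (ΔQ/ΔP)(P̄/Q̄) = (142/-20)(49.00/1370.0).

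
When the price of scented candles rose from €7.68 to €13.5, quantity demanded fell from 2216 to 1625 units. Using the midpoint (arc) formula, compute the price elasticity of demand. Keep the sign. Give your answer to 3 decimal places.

-0.560

ΔQ = 1625 − 2216 = -591; ΔP = 13.5 − 7.68 = 5.82.
Midpoints: P̄ = 10.59, Q̄ = 1920.5.
ε = (ΔQ/ΔP)(P̄/Q̄) = (-591/5.82)(10.59/1920.5).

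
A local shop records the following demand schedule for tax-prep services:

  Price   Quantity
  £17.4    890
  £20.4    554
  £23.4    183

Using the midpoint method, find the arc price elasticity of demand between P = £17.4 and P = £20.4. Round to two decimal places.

At P = 17.4, Q = 890; at P = 20.4, Q = 554.
ΔQ = -336, ΔP = 3.0. Midpoints: P̄ = 18.90, Q̄ = 722.0.
ε = (ΔQ/ΔP)(P̄/Q̄) = (-336/3.0)(18.90/722.0).

-2.93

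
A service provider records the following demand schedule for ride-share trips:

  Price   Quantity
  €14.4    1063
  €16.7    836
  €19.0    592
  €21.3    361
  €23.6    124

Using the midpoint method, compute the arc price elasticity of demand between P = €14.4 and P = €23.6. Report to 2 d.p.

At P = 14.4, Q = 1063; at P = 23.6, Q = 124.
ΔQ = -939, ΔP = 9.2. Midpoints: P̄ = 19.00, Q̄ = 593.5.
ε = (ΔQ/ΔP)(P̄/Q̄) = (-939/9.2)(19.00/593.5).

-3.27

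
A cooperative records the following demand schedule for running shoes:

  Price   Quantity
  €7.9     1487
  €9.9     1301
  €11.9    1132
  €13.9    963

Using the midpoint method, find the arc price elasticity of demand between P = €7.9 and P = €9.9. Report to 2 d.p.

-0.59

At P = 7.9, Q = 1487; at P = 9.9, Q = 1301.
ΔQ = -186, ΔP = 2.0. Midpoints: P̄ = 8.90, Q̄ = 1394.0.
ε = (ΔQ/ΔP)(P̄/Q̄) = (-186/2.0)(8.90/1394.0).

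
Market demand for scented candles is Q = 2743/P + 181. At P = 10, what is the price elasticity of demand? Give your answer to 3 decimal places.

At P = 10, Q = 455.300.
dQ/dP = −2743/P² = -27.430.
ε = (dQ/dP)(P/Q) = (-27.430)(10/455.300).

-0.602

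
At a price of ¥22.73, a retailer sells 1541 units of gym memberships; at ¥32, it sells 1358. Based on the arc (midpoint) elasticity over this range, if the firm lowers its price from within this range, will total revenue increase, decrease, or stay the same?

decrease

Arc ε = (-183/9.27)(27.37/1449.5) ≈ -0.373.
|ε| = 0.37 < 1, so demand is inelastic. A price cut therefore reduces total revenue.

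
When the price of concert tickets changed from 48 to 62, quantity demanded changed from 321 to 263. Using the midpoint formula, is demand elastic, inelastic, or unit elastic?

inelastic

Arc ε ≈ -0.780.
|ε| = 0.78 < 1.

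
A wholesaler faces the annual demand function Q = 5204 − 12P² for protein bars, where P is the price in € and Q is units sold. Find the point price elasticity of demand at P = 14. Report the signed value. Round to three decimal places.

At P = 14, Q = 2852.
dQ/dP = −24P = -336.
ε = (dQ/dP)(P/Q) = (-336)(14/2852).
|ε| > 1, so demand is elastic at this price.

-1.649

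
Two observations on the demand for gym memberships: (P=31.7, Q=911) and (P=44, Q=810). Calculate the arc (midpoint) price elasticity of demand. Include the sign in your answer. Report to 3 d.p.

ΔQ = 810 − 911 = -101; ΔP = 44 − 31.7 = 12.3.
Midpoints: P̄ = 37.85, Q̄ = 860.5.
ε = (ΔQ/ΔP)(P̄/Q̄) = (-101/12.3)(37.85/860.5).

-0.361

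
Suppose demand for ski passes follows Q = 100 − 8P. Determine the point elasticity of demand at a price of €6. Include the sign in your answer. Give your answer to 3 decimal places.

At P = 6, Q = 52.
dQ/dP = −8.
ε = (dQ/dP)(P/Q) = (-8)(6/52).

-0.923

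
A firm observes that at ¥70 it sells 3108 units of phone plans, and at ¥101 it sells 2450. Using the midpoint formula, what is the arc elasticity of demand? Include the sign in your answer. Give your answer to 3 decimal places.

-0.653

ΔQ = 2450 − 3108 = -658; ΔP = 101 − 70 = 31.
Midpoints: P̄ = 85.50, Q̄ = 2779.0.
ε = (ΔQ/ΔP)(P̄/Q̄) = (-658/31)(85.50/2779.0).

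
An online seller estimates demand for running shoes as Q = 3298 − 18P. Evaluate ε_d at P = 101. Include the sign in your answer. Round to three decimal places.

At P = 101, Q = 1480.
dQ/dP = −18.
ε = (dQ/dP)(P/Q) = (-18)(101/1480).

-1.228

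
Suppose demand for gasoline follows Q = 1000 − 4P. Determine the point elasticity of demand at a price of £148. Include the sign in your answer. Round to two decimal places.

At P = 148, Q = 408.
dQ/dP = −4.
ε = (dQ/dP)(P/Q) = (-4)(148/408).

-1.45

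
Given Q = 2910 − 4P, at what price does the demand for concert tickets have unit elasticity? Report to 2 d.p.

For linear demand Q = a − bP, ε = −bP/(a − bP). |ε| = 1 when bP = a − bP, i.e. P = a/(2b).
P = 2910/(2·4) = 2910/8 = 363.7500.

363.75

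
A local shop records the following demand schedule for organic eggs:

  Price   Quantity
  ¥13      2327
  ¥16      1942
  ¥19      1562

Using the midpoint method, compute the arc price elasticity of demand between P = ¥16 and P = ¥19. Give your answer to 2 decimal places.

At P = 16, Q = 1942; at P = 19, Q = 1562.
ΔQ = -380, ΔP = 3. Midpoints: P̄ = 17.50, Q̄ = 1752.0.
ε = (ΔQ/ΔP)(P̄/Q̄) = (-380/3)(17.50/1752.0).

-1.27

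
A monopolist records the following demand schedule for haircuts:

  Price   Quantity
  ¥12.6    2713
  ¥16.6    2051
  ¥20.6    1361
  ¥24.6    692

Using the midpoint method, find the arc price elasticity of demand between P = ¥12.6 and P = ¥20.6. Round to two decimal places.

At P = 12.6, Q = 2713; at P = 20.6, Q = 1361.
ΔQ = -1352, ΔP = 8.0. Midpoints: P̄ = 16.60, Q̄ = 2037.0.
ε = (ΔQ/ΔP)(P̄/Q̄) = (-1352/8.0)(16.60/2037.0).

-1.38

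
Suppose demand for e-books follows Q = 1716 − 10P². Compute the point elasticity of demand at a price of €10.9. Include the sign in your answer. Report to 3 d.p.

-4.501

At P = 10.9, Q = 527.900.
dQ/dP = −20P = -218.
ε = (dQ/dP)(P/Q) = (-218)(10.9/527.900).
|ε| > 1, so demand is elastic at this price.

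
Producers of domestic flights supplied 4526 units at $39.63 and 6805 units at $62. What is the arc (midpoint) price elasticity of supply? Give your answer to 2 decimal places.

ΔQ = 6805 − 4526 = 2279; ΔP = 62 − 39.63 = 22.37.
Midpoints: P̄ = 50.81, Q̄ = 5665.5.
ε_s = (ΔQ/ΔP)(P̄/Q̄) = (2279/22.37)(50.81/5665.5).

0.91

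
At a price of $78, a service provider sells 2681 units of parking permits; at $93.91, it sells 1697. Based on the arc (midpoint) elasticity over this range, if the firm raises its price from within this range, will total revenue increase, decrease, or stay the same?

Arc ε = (-984/15.91)(85.95/2189.0) ≈ -2.429.
|ε| = 2.43 > 1, so demand is elastic. A price rise therefore reduces total revenue.

decrease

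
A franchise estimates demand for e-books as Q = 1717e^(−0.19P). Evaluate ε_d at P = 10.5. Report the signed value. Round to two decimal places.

At P = 10.5, Q = 233.535.
dQ/dP = −0.19·1717e^(−0.19P) = −0.19Q = -44.372.
ε = (dQ/dP)(P/Q) = (-44.372)(10.5/233.535).

-2.00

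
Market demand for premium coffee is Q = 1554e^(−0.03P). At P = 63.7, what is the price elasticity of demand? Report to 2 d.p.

-1.91

At P = 63.7, Q = 229.887.
dQ/dP = −0.03·1554e^(−0.03P) = −0.03Q = -6.897.
ε = (dQ/dP)(P/Q) = (-6.897)(63.7/229.887).
|ε| > 1, so demand is elastic at this price.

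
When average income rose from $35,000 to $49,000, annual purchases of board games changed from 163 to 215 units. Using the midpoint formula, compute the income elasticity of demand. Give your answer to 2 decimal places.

ΔQ = 52, ΔI = 14000. Midpoints: Ī = 42,000, Q̄ = 189.0.
ε_I = (ΔQ/ΔI)(Ī/Q̄) = (52/14000)(42000/189.0).

0.83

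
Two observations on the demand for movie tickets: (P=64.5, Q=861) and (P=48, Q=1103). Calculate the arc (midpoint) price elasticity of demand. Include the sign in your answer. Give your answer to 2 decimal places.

ΔQ = 1103 − 861 = 242; ΔP = 48 − 64.5 = -16.5.
Midpoints: P̄ = 56.25, Q̄ = 982.0.
ε = (ΔQ/ΔP)(P̄/Q̄) = (242/-16.5)(56.25/982.0).

-0.84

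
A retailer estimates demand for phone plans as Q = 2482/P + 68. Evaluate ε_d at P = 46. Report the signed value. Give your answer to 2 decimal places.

At P = 46, Q = 121.957.
dQ/dP = −2482/P² = -1.173.
ε = (dQ/dP)(P/Q) = (-1.173)(46/121.957).
|ε| < 1, so demand is inelastic at this price.

-0.44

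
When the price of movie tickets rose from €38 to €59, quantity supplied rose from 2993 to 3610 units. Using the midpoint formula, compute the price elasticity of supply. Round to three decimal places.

ΔQ = 3610 − 2993 = 617; ΔP = 59 − 38 = 21.
Midpoints: P̄ = 48.50, Q̄ = 3301.5.
ε_s = (ΔQ/ΔP)(P̄/Q̄) = (617/21)(48.50/3301.5).

0.432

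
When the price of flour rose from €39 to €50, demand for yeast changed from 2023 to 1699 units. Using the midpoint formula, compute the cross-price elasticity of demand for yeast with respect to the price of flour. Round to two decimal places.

ΔQ_x = 1699 − 2023 = -324; ΔP_y = 50 − 39 = 11.
Midpoints: P̄_y = 44.50, Q̄_x = 1861.0.
ε_xy = (ΔQ_x/ΔP_y)(P̄_y/Q̄_x) = (-324/11)(44.50/1861.0).
ε_xy < 0, so the goods are complements.

-0.70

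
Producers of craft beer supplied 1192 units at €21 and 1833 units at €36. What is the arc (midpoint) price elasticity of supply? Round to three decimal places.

0.805

ΔQ = 1833 − 1192 = 641; ΔP = 36 − 21 = 15.
Midpoints: P̄ = 28.50, Q̄ = 1512.5.
ε_s = (ΔQ/ΔP)(P̄/Q̄) = (641/15)(28.50/1512.5).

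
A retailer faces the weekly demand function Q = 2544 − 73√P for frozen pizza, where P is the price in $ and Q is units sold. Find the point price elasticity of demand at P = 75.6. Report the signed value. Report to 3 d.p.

At P = 75.6, Q = 1909.278.
dQ/dP = −73/(2√P) = -4.198.
ε = (dQ/dP)(P/Q) = (-4.198)(75.6/1909.278).

-0.166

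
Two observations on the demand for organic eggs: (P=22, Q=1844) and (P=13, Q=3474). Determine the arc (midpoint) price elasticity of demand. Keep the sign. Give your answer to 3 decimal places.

ΔQ = 3474 − 1844 = 1630; ΔP = 13 − 22 = -9.
Midpoints: P̄ = 17.50, Q̄ = 2659.0.
ε = (ΔQ/ΔP)(P̄/Q̄) = (1630/-9)(17.50/2659.0).

-1.192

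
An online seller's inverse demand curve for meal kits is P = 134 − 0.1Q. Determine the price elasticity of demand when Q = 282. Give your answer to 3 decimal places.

-3.752

At Q = 282, P = 134 − 0.1(282) = 105.80.
dP/dQ = −0.1, so dQ/dP = 1/(−0.1) = -10.000.
ε = (dQ/dP)(P/Q) = (-10.000)(105.80/282).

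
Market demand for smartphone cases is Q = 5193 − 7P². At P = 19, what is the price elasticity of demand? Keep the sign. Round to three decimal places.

At P = 19, Q = 2666.
dQ/dP = −14P = -266.
ε = (dQ/dP)(P/Q) = (-266)(19/2666).

-1.896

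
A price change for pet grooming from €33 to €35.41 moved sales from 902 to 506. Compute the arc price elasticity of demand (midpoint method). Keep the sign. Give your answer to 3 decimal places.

-7.984

ΔQ = 506 − 902 = -396; ΔP = 35.41 − 33 = 2.41.
Midpoints: P̄ = 34.20, Q̄ = 704.0.
ε = (ΔQ/ΔP)(P̄/Q̄) = (-396/2.41)(34.20/704.0).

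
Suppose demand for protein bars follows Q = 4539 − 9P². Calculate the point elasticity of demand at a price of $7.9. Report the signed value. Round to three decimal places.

-0.282

At P = 7.9, Q = 3977.310.
dQ/dP = −18P = -142.200.
ε = (dQ/dP)(P/Q) = (-142.200)(7.9/3977.310).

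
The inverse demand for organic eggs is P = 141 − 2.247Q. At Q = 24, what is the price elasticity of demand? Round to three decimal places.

At Q = 24, P = 141 − 2.247(24) = 87.07.
dP/dQ = −2.247, so dQ/dP = 1/(−2.247) = -0.445.
ε = (dQ/dP)(P/Q) = (-0.445)(87.07/24).

-1.615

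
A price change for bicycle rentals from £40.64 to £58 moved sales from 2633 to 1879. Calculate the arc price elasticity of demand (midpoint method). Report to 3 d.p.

-0.950

ΔQ = 1879 − 2633 = -754; ΔP = 58 − 40.64 = 17.36.
Midpoints: P̄ = 49.32, Q̄ = 2256.0.
ε = (ΔQ/ΔP)(P̄/Q̄) = (-754/17.36)(49.32/2256.0).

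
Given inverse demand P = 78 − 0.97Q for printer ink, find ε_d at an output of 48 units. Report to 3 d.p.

At Q = 48, P = 78 − 0.97(48) = 31.44.
dP/dQ = −0.97, so dQ/dP = 1/(−0.97) = -1.031.
ε = (dQ/dP)(P/Q) = (-1.031)(31.44/48).

-0.675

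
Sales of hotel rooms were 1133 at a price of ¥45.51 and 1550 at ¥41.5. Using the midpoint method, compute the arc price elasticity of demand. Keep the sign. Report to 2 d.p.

ΔQ = 1550 − 1133 = 417; ΔP = 41.5 − 45.51 = -4.01.
Midpoints: P̄ = 43.50, Q̄ = 1341.5.
ε = (ΔQ/ΔP)(P̄/Q̄) = (417/-4.01)(43.50/1341.5).

-3.37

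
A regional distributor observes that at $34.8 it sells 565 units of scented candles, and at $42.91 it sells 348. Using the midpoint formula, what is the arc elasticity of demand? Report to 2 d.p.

ΔQ = 348 − 565 = -217; ΔP = 42.91 − 34.8 = 8.11.
Midpoints: P̄ = 38.85, Q̄ = 456.5.
ε = (ΔQ/ΔP)(P̄/Q̄) = (-217/8.11)(38.85/456.5).

-2.28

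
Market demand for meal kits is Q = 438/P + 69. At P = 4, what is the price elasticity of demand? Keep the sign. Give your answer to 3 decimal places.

-0.613

At P = 4, Q = 178.500.
dQ/dP = −438/P² = -27.375.
ε = (dQ/dP)(P/Q) = (-27.375)(4/178.500).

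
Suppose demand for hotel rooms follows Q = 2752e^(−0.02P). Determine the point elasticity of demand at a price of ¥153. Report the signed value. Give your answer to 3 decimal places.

At P = 153, Q = 129.035.
dQ/dP = −0.02·2752e^(−0.02P) = −0.02Q = -2.581.
ε = (dQ/dP)(P/Q) = (-2.581)(153/129.035).

-3.060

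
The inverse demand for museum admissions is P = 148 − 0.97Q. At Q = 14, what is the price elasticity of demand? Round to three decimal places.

At Q = 14, P = 148 − 0.97(14) = 134.42.
dP/dQ = −0.97, so dQ/dP = 1/(−0.97) = -1.031.
ε = (dQ/dP)(P/Q) = (-1.031)(134.42/14).

-9.898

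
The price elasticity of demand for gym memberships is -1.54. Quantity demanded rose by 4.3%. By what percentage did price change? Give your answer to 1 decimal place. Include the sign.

%ΔP ≈ %ΔQ / ε = (4.3%)/(-1.54) = -2.79%.

-2.8%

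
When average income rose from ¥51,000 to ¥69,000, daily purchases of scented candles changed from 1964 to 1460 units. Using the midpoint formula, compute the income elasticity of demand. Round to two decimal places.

-0.98

ΔQ = -504, ΔI = 18000. Midpoints: Ī = 60,000, Q̄ = 1712.0.
ε_I = (ΔQ/ΔI)(Ī/Q̄) = (-504/18000)(60000/1712.0).
ε_I < 0, so the good is inferior.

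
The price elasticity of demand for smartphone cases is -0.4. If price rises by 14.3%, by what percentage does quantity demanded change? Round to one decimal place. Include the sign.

-5.7%

%ΔQ ≈ ε × %ΔP = (-0.4)(14.3%) = -5.72%.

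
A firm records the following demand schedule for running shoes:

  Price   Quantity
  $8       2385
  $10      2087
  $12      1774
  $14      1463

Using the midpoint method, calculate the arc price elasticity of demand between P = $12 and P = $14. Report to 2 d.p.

At P = 12, Q = 1774; at P = 14, Q = 1463.
ΔQ = -311, ΔP = 2. Midpoints: P̄ = 13.00, Q̄ = 1618.5.
ε = (ΔQ/ΔP)(P̄/Q̄) = (-311/2)(13.00/1618.5).

-1.25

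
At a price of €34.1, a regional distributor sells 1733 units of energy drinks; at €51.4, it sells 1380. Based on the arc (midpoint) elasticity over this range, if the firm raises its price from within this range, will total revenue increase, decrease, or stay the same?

increase

Arc ε = (-353/17.3)(42.75/1556.5) ≈ -0.560.
|ε| = 0.56 < 1, so demand is inelastic. A price rise therefore raises total revenue.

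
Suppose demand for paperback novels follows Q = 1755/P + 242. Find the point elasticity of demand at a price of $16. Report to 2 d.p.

-0.31

At P = 16, Q = 351.688.
dQ/dP = −1755/P² = -6.855.
ε = (dQ/dP)(P/Q) = (-6.855)(16/351.688).
|ε| < 1, so demand is inelastic at this price.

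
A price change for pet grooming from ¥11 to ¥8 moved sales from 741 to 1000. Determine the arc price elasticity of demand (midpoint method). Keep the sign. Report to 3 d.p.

ΔQ = 1000 − 741 = 259; ΔP = 8 − 11 = -3.
Midpoints: P̄ = 9.50, Q̄ = 870.5.
ε = (ΔQ/ΔP)(P̄/Q̄) = (259/-3)(9.50/870.5).

-0.942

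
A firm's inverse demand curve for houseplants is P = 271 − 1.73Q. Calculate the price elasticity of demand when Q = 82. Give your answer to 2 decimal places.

At Q = 82, P = 271 − 1.73(82) = 129.14.
dP/dQ = −1.73, so dQ/dP = 1/(−1.73) = -0.578.
ε = (dQ/dP)(P/Q) = (-0.578)(129.14/82).

-0.91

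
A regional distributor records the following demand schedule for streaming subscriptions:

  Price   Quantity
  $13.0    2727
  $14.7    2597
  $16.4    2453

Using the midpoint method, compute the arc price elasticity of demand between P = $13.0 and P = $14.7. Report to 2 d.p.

At P = 13.0, Q = 2727; at P = 14.7, Q = 2597.
ΔQ = -130, ΔP = 1.7. Midpoints: P̄ = 13.85, Q̄ = 2662.0.
ε = (ΔQ/ΔP)(P̄/Q̄) = (-130/1.7)(13.85/2662.0).

-0.40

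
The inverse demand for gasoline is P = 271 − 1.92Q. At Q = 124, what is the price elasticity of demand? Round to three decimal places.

-0.138

At Q = 124, P = 271 − 1.92(124) = 32.92.
dP/dQ = −1.92, so dQ/dP = 1/(−1.92) = -0.521.
ε = (dQ/dP)(P/Q) = (-0.521)(32.92/124).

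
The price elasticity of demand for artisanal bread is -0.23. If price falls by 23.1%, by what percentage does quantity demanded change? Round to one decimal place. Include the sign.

%ΔQ ≈ ε × %ΔP = (-0.23)(-23.1%) = 5.31%.

5.3%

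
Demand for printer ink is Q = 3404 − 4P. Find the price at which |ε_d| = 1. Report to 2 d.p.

For linear demand Q = a − bP, ε = −bP/(a − bP). |ε| = 1 when bP = a − bP, i.e. P = a/(2b).
P = 3404/(2·4) = 3404/8 = 425.5000.

425.50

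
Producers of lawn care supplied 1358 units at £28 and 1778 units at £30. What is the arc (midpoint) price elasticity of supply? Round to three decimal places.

3.884

ΔQ = 1778 − 1358 = 420; ΔP = 30 − 28 = 2.
Midpoints: P̄ = 29.00, Q̄ = 1568.0.
ε_s = (ΔQ/ΔP)(P̄/Q̄) = (420/2)(29.00/1568.0).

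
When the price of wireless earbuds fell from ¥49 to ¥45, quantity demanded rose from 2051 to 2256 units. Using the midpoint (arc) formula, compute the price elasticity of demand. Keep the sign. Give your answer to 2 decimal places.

-1.12

ΔQ = 2256 − 2051 = 205; ΔP = 45 − 49 = -4.
Midpoints: P̄ = 47.00, Q̄ = 2153.5.
ε = (ΔQ/ΔP)(P̄/Q̄) = (205/-4)(47.00/2153.5).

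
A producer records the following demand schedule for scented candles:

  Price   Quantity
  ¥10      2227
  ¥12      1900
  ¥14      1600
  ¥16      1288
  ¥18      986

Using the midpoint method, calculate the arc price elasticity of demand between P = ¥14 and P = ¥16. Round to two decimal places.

At P = 14, Q = 1600; at P = 16, Q = 1288.
ΔQ = -312, ΔP = 2. Midpoints: P̄ = 15.00, Q̄ = 1444.0.
ε = (ΔQ/ΔP)(P̄/Q̄) = (-312/2)(15.00/1444.0).

-1.62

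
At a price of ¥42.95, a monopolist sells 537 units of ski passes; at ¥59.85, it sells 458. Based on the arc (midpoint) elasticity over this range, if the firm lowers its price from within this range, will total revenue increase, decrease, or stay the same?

decrease

Arc ε = (-79/16.9)(51.40/497.5) ≈ -0.483.
|ε| = 0.48 < 1, so demand is inelastic. A price cut therefore reduces total revenue.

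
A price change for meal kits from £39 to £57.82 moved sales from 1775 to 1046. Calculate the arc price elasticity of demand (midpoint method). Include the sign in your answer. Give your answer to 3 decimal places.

ΔQ = 1046 − 1775 = -729; ΔP = 57.82 − 39 = 18.82.
Midpoints: P̄ = 48.41, Q̄ = 1410.5.
ε = (ΔQ/ΔP)(P̄/Q̄) = (-729/18.82)(48.41/1410.5).

-1.329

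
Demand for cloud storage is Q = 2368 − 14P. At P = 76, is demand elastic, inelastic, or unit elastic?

Q = 1304, dQ/dP = -14.
ε = (dQ/dP)(P/Q) ≈ -0.816.
|ε| = 0.82 < 1.

inelastic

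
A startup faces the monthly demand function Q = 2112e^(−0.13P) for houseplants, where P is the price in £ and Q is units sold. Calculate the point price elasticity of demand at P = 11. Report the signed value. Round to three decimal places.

-1.430

At P = 11, Q = 505.420.
dQ/dP = −0.13·2112e^(−0.13P) = −0.13Q = -65.705.
ε = (dQ/dP)(P/Q) = (-65.705)(11/505.420).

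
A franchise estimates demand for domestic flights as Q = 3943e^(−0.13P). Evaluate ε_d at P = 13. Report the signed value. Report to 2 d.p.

At P = 13, Q = 727.560.
dQ/dP = −0.13·3943e^(−0.13P) = −0.13Q = -94.583.
ε = (dQ/dP)(P/Q) = (-94.583)(13/727.560).
|ε| > 1, so demand is elastic at this price.

-1.69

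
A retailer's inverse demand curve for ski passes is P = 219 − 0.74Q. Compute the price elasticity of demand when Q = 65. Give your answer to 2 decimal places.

-3.55

At Q = 65, P = 219 − 0.74(65) = 170.90.
dP/dQ = −0.74, so dQ/dP = 1/(−0.74) = -1.351.
ε = (dQ/dP)(P/Q) = (-1.351)(170.90/65).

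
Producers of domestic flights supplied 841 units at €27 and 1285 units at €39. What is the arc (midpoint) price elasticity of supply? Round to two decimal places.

ΔQ = 1285 − 841 = 444; ΔP = 39 − 27 = 12.
Midpoints: P̄ = 33.00, Q̄ = 1063.0.
ε_s = (ΔQ/ΔP)(P̄/Q̄) = (444/12)(33.00/1063.0).

1.15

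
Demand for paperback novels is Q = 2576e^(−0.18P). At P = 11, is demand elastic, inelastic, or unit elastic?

Q = 355.666, dQ/dP = -64.020.
ε = (dQ/dP)(P/Q) ≈ -1.980.
|ε| = 1.98 > 1.

elastic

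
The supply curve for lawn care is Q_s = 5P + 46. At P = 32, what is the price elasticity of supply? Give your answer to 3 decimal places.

0.777

At P = 32, Q_s = 206.
dQ_s/dP = 5.
ε_s = (dQ_s/dP)(P/Q_s) = (5)(32/206).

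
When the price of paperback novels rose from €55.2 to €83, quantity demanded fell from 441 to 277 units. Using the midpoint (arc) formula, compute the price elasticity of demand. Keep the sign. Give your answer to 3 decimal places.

ΔQ = 277 − 441 = -164; ΔP = 83 − 55.2 = 27.8.
Midpoints: P̄ = 69.10, Q̄ = 359.0.
ε = (ΔQ/ΔP)(P̄/Q̄) = (-164/27.8)(69.10/359.0).

-1.135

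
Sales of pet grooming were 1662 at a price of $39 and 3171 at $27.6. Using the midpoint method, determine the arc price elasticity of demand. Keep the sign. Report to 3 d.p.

-1.824

ΔQ = 3171 − 1662 = 1509; ΔP = 27.6 − 39 = -11.4.
Midpoints: P̄ = 33.30, Q̄ = 2416.5.
ε = (ΔQ/ΔP)(P̄/Q̄) = (1509/-11.4)(33.30/2416.5).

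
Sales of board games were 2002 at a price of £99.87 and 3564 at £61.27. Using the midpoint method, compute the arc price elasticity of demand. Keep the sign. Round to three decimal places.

ΔQ = 3564 − 2002 = 1562; ΔP = 61.27 − 99.87 = -38.6.
Midpoints: P̄ = 80.57, Q̄ = 2783.0.
ε = (ΔQ/ΔP)(P̄/Q̄) = (1562/-38.6)(80.57/2783.0).

-1.172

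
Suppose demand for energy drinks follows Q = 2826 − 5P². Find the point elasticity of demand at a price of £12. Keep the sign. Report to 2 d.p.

-0.68

At P = 12, Q = 2106.
dQ/dP = −10P = -120.
ε = (dQ/dP)(P/Q) = (-120)(12/2106).
|ε| < 1, so demand is inelastic at this price.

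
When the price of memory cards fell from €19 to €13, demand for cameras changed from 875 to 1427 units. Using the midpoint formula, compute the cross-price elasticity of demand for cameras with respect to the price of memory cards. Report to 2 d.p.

ΔQ_x = 1427 − 875 = 552; ΔP_y = 13 − 19 = -6.
Midpoints: P̄_y = 16.00, Q̄_x = 1151.0.
ε_xy = (ΔQ_x/ΔP_y)(P̄_y/Q̄_x) = (552/-6)(16.00/1151.0).
ε_xy < 0, so the goods are complements.

-1.28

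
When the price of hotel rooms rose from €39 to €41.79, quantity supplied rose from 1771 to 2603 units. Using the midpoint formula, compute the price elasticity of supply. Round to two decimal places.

5.51

ΔQ = 2603 − 1771 = 832; ΔP = 41.79 − 39 = 2.79.
Midpoints: P̄ = 40.39, Q̄ = 2187.0.
ε_s = (ΔQ/ΔP)(P̄/Q̄) = (832/2.79)(40.39/2187.0).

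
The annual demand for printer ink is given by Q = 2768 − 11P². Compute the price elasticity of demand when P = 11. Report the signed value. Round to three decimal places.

-1.852

At P = 11, Q = 1437.
dQ/dP = −22P = -242.
ε = (dQ/dP)(P/Q) = (-242)(11/1437).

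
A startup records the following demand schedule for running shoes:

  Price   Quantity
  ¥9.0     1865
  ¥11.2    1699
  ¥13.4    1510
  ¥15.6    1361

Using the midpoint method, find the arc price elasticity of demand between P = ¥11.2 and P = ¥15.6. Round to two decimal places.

At P = 11.2, Q = 1699; at P = 15.6, Q = 1361.
ΔQ = -338, ΔP = 4.4. Midpoints: P̄ = 13.40, Q̄ = 1530.0.
ε = (ΔQ/ΔP)(P̄/Q̄) = (-338/4.4)(13.40/1530.0).

-0.67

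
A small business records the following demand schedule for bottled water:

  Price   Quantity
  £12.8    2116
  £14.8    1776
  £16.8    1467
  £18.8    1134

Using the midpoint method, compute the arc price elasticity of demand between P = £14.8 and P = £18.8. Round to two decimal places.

-1.85

At P = 14.8, Q = 1776; at P = 18.8, Q = 1134.
ΔQ = -642, ΔP = 4.0. Midpoints: P̄ = 16.80, Q̄ = 1455.0.
ε = (ΔQ/ΔP)(P̄/Q̄) = (-642/4.0)(16.80/1455.0).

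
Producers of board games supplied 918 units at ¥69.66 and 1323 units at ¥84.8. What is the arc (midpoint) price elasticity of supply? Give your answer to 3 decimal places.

ΔQ = 1323 − 918 = 405; ΔP = 84.8 − 69.66 = 15.14.
Midpoints: P̄ = 77.23, Q̄ = 1120.5.
ε_s = (ΔQ/ΔP)(P̄/Q̄) = (405/15.14)(77.23/1120.5).

1.844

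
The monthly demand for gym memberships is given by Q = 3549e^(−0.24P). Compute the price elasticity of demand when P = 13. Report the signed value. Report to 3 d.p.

-3.120

At P = 13, Q = 156.714.
dQ/dP = −0.24·3549e^(−0.24P) = −0.24Q = -37.611.
ε = (dQ/dP)(P/Q) = (-37.611)(13/156.714).
|ε| > 1, so demand is elastic at this price.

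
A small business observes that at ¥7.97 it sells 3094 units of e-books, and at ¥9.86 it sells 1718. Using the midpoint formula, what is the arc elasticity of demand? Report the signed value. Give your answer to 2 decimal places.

-2.70

ΔQ = 1718 − 3094 = -1376; ΔP = 9.86 − 7.97 = 1.89.
Midpoints: P̄ = 8.91, Q̄ = 2406.0.
ε = (ΔQ/ΔP)(P̄/Q̄) = (-1376/1.89)(8.91/2406.0).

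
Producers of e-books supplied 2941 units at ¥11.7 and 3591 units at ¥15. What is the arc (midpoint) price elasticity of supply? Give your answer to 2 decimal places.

ΔQ = 3591 − 2941 = 650; ΔP = 15 − 11.7 = 3.3.
Midpoints: P̄ = 13.35, Q̄ = 3266.0.
ε_s = (ΔQ/ΔP)(P̄/Q̄) = (650/3.3)(13.35/3266.0).

0.81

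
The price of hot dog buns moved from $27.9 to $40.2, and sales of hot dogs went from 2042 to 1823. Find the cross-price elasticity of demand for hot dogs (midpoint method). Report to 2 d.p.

ΔQ_x = 1823 − 2042 = -219; ΔP_y = 40.2 − 27.9 = 12.3.
Midpoints: P̄_y = 34.05, Q̄_x = 1932.5.
ε_xy = (ΔQ_x/ΔP_y)(P̄_y/Q̄_x) = (-219/12.3)(34.05/1932.5).
ε_xy < 0, so the goods are complements.

-0.31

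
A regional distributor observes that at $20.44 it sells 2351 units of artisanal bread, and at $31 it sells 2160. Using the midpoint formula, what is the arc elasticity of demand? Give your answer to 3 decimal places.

ΔQ = 2160 − 2351 = -191; ΔP = 31 − 20.44 = 10.56.
Midpoints: P̄ = 25.72, Q̄ = 2255.5.
ε = (ΔQ/ΔP)(P̄/Q̄) = (-191/10.56)(25.72/2255.5).

-0.206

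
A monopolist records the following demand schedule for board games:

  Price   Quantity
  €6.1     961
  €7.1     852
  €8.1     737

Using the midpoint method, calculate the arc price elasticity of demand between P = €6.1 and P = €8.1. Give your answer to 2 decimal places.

-0.94

At P = 6.1, Q = 961; at P = 8.1, Q = 737.
ΔQ = -224, ΔP = 2.0. Midpoints: P̄ = 7.10, Q̄ = 849.0.
ε = (ΔQ/ΔP)(P̄/Q̄) = (-224/2.0)(7.10/849.0).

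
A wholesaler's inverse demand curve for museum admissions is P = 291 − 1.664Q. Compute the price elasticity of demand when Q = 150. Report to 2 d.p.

At Q = 150, P = 291 − 1.664(150) = 41.40.
dP/dQ = −1.664, so dQ/dP = 1/(−1.664) = -0.601.
ε = (dQ/dP)(P/Q) = (-0.601)(41.40/150).

-0.17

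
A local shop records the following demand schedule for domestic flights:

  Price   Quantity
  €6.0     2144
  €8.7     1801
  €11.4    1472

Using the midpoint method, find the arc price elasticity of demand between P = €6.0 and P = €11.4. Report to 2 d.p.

At P = 6.0, Q = 2144; at P = 11.4, Q = 1472.
ΔQ = -672, ΔP = 5.4. Midpoints: P̄ = 8.70, Q̄ = 1808.0.
ε = (ΔQ/ΔP)(P̄/Q̄) = (-672/5.4)(8.70/1808.0).

-0.60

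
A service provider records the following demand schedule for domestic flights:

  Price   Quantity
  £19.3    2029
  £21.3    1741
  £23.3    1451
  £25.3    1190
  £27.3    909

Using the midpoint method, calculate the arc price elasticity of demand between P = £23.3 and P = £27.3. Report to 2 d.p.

-2.91

At P = 23.3, Q = 1451; at P = 27.3, Q = 909.
ΔQ = -542, ΔP = 4.0. Midpoints: P̄ = 25.30, Q̄ = 1180.0.
ε = (ΔQ/ΔP)(P̄/Q̄) = (-542/4.0)(25.30/1180.0).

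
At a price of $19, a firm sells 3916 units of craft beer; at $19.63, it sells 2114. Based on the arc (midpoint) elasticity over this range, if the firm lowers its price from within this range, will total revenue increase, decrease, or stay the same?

Arc ε = (-1802/0.63)(19.31/3015.0) ≈ -18.324.
|ε| = 18.32 > 1, so demand is elastic. A price cut therefore raises total revenue.

increase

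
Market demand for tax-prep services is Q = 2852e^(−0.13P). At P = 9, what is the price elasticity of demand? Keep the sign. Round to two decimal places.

-1.17

At P = 9, Q = 885.167.
dQ/dP = −0.13·2852e^(−0.13P) = −0.13Q = -115.072.
ε = (dQ/dP)(P/Q) = (-115.072)(9/885.167).
|ε| > 1, so demand is elastic at this price.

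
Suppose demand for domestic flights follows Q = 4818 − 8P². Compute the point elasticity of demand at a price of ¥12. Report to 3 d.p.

-0.628

At P = 12, Q = 3666.
dQ/dP = −16P = -192.
ε = (dQ/dP)(P/Q) = (-192)(12/3666).
|ε| < 1, so demand is inelastic at this price.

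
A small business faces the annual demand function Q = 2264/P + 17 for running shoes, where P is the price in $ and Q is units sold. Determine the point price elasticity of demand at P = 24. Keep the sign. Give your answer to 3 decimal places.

At P = 24, Q = 111.333.
dQ/dP = −2264/P² = -3.931.
ε = (dQ/dP)(P/Q) = (-3.931)(24/111.333).

-0.847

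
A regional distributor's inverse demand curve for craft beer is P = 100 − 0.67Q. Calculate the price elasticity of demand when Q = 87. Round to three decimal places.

-0.716

At Q = 87, P = 100 − 0.67(87) = 41.71.
dP/dQ = −0.67, so dQ/dP = 1/(−0.67) = -1.493.
ε = (dQ/dP)(P/Q) = (-1.493)(41.71/87).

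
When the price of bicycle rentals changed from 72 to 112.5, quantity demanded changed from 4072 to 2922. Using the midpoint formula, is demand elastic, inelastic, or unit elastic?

inelastic

Arc ε ≈ -0.749.
|ε| = 0.75 < 1.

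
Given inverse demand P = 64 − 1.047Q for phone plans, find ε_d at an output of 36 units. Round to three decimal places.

At Q = 36, P = 64 − 1.047(36) = 26.31.
dP/dQ = −1.047, so dQ/dP = 1/(−1.047) = -0.955.
ε = (dQ/dP)(P/Q) = (-0.955)(26.31/36).

-0.698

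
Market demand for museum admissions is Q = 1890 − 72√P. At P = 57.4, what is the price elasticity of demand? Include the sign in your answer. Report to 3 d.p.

-0.203

At P = 57.4, Q = 1344.508.
dQ/dP = −72/(2√P) = -4.752.
ε = (dQ/dP)(P/Q) = (-4.752)(57.4/1344.508).
|ε| < 1, so demand is inelastic at this price.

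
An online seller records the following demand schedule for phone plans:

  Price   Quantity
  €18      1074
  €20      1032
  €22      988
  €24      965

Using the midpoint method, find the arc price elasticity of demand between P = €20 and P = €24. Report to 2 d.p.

At P = 20, Q = 1032; at P = 24, Q = 965.
ΔQ = -67, ΔP = 4. Midpoints: P̄ = 22.00, Q̄ = 998.5.
ε = (ΔQ/ΔP)(P̄/Q̄) = (-67/4)(22.00/998.5).

-0.37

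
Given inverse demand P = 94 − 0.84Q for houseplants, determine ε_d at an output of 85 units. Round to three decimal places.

-0.317

At Q = 85, P = 94 − 0.84(85) = 22.60.
dP/dQ = −0.84, so dQ/dP = 1/(−0.84) = -1.190.
ε = (dQ/dP)(P/Q) = (-1.190)(22.60/85).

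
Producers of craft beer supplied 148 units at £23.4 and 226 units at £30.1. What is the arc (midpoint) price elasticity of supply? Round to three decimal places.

1.665

ΔQ = 226 − 148 = 78; ΔP = 30.1 − 23.4 = 6.7.
Midpoints: P̄ = 26.75, Q̄ = 187.0.
ε_s = (ΔQ/ΔP)(P̄/Q̄) = (78/6.7)(26.75/187.0).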